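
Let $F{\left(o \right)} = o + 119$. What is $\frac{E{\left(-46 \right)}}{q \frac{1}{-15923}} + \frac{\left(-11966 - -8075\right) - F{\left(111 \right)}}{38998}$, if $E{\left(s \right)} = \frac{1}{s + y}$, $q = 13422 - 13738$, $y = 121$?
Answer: $\frac{261648727}{462126300} \approx 0.56618$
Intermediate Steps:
$q = -316$ ($q = 13422 - 13738 = -316$)
$F{\left(o \right)} = 119 + o$
$E{\left(s \right)} = \frac{1}{121 + s}$ ($E{\left(s \right)} = \frac{1}{s + 121} = \frac{1}{121 + s}$)
$\frac{E{\left(-46 \right)}}{q \frac{1}{-15923}} + \frac{\left(-11966 - -8075\right) - F{\left(111 \right)}}{38998} = \frac{1}{\left(121 - 46\right) \left(- \frac{316}{-15923}\right)} + \frac{\left(-11966 - -8075\right) - \left(119 + 111\right)}{38998} = \frac{1}{75 \left(\left(-316\right) \left(- \frac{1}{15923}\right)\right)} + \left(\left(-11966 + 8075\right) - 230\right) \frac{1}{38998} = \frac{1}{75 \cdot \frac{316}{15923}} + \left(-3891 - 230\right) \frac{1}{38998} = \frac{1}{75} \cdot \frac{15923}{316} - \frac{4121}{38998} = \frac{15923}{23700} - \frac{4121}{38998} = \frac{261648727}{462126300}$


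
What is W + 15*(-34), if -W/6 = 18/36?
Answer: -513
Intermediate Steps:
W = -3 (W = -108/36 = -6*½ = -3)
W + 15*(-34) = -3 + 15*(-34) = -3 - 510 = -513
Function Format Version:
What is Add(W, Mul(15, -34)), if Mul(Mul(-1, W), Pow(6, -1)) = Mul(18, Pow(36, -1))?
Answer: -513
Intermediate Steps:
W = -3 (W = Mul(-6, Mul(18, Pow(36, -1))) = Mul(-6, Mul(18, Rational(1, 36))) = Mul(-6, Rational(1, 2)) = -3)
Add(W, Mul(15, -34)) = Add(-3, Mul(15, -34)) = Add(-3, -510) = -513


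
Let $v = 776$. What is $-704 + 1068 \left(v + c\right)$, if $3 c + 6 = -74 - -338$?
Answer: $919912$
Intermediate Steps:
$c = 86$ ($c = -2 + \frac{-74 - -338}{3} = -2 + \frac{-74 + 338}{3} = -2 + \frac{1}{3} \cdot 264 = -2 + 88 = 86$)
$-704 + 1068 \left(v + c\right) = -704 + 1068 \left(776 + 86\right) = -704 + 1068 \cdot 862 = -704 + 920616 = 919912$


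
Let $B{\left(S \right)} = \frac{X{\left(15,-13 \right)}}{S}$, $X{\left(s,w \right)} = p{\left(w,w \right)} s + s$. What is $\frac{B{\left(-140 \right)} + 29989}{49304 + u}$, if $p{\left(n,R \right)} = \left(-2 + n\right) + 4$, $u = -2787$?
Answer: $\frac{419861}{651238} \approx 0.64471$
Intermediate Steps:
$p{\left(n,R \right)} = 2 + n$
$X{\left(s,w \right)} = s + s \left(2 + w\right)$ ($X{\left(s,w \right)} = \left(2 + w\right) s + s = s \left(2 + w\right) + s = s + s \left(2 + w\right)$)
$B{\left(S \right)} = - \frac{150}{S}$ ($B{\left(S \right)} = \frac{15 \left(3 - 13\right)}{S} = \frac{15 \left(-10\right)}{S} = - \frac{150}{S}$)
$\frac{B{\left(-140 \right)} + 29989}{49304 + u} = \frac{- \frac{150}{-140} + 29989}{49304 - 2787} = \frac{\left(-150\right) \left(- \frac{1}{140}\right) + 29989}{46517} = \left(\frac{15}{14} + 29989\right) \frac{1}{46517} = \frac{419861}{14} \cdot \frac{1}{46517} = \frac{419861}{651238}$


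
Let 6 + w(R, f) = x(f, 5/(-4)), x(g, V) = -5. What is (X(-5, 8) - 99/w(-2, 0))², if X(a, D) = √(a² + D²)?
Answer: 170 + 18*√89 ≈ 339.81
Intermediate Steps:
w(R, f) = -11 (w(R, f) = -6 - 5 = -11)
X(a, D) = √(D² + a²)
(X(-5, 8) - 99/w(-2, 0))² = (√(8² + (-5)²) - 99/(-11))² = (√(64 + 25) - 99*(-1/11))² = (√89 + 9)² = (9 + √89)²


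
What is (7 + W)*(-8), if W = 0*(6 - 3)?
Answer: -56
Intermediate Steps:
W = 0 (W = 0*3 = 0)
(7 + W)*(-8) = (7 + 0)*(-8) = 7*(-8) = -56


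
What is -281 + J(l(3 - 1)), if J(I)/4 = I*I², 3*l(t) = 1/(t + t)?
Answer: -121391/432 ≈ -281.00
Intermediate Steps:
l(t) = 1/(6*t) (l(t) = 1/(3*(t + t)) = 1/(3*((2*t))) = (1/(2*t))/3 = 1/(6*t))
J(I) = 4*I³ (J(I) = 4*(I*I²) = 4*I³)
-281 + J(l(3 - 1)) = -281 + 4*(1/(6*(3 - 1)))³ = -281 + 4*((⅙)/2)³ = -281 + 4*((⅙)*(½))³ = -281 + 4*(1/12)³ = -281 + 4*(1/1728) = -281 + 1/432 = -121391/432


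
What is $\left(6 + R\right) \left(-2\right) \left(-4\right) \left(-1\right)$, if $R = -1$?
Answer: $-40$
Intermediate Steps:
$\left(6 + R\right) \left(-2\right) \left(-4\right) \left(-1\right) = \left(6 - 1\right) \left(-2\right) \left(-4\right) \left(-1\right) = 5 \cdot 8 \left(-1\right) = 5 \left(-8\right) = -40$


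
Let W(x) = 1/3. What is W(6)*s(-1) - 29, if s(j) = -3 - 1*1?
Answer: -91/3 ≈ -30.333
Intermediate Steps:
s(j) = -4 (s(j) = -3 - 1 = -4)
W(x) = ⅓
W(6)*s(-1) - 29 = (⅓)*(-4) - 29 = -4/3 - 29 = -91/3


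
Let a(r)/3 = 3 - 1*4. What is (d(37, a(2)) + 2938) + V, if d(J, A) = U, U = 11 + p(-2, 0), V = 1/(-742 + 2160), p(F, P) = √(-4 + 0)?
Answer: 4181683/1418 + 2*I ≈ 2949.0 + 2.0*I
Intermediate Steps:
p(F, P) = 2*I (p(F, P) = √(-4) = 2*I)
V = 1/1418 ≈ 0.00070522
U = 11 + 2*I ≈ 11.0 + 2.0*I
a(r) = -3 (a(r) = 3*(3 - 1*4) = 3*(3 - 4) = 3*(-1) = -3)
d(J, A) = 11 + 2*I
(d(37, a(2)) + 2938) + V = ((11 + 2*I) + 2938) + 1/1418 = (2949 + 2*I) + 1/1418 = 4181683/1418 + 2*I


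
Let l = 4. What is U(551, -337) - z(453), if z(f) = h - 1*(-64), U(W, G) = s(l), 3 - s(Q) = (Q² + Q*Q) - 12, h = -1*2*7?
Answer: -67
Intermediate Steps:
h = -14 (h = -2*7 = -14)
s(Q) = 15 - 2*Q² (s(Q) = 3 - ((Q² + Q*Q) - 12) = 3 - ((Q² + Q²) - 12) = 3 - (2*Q² - 12) = 3 - (-12 + 2*Q²) = 3 + (12 - 2*Q²) = 15 - 2*Q²)
U(W, G) = -17 (U(W, G) = 15 - 2*4² = 15 - 2*16 = 15 - 32 = -17)
z(f) = 50 (z(f) = -14 - 1*(-64) = -14 + 64 = 50)
U(551, -337) - z(453) = -17 - 1*50 = -17 - 50 = -67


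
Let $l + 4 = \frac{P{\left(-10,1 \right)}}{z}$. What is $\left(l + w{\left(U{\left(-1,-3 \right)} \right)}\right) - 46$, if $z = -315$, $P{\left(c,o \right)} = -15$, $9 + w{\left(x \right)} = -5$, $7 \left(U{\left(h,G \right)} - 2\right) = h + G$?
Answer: $- \frac{1343}{21} \approx -63.952$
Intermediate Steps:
$U{\left(h,G \right)} = 2 + \frac{G}{7} + \frac{h}{7}$ ($U{\left(h,G \right)} = 2 + \frac{h + G}{7} = 2 + \frac{G + h}{7} = 2 + \left(\frac{G}{7} + \frac{h}{7}\right) = 2 + \frac{G}{7} + \frac{h}{7}$)
$w{\left(x \right)} = -14$ ($w{\left(x \right)} = -9 - 5 = -14$)
$l = - \frac{83}{21}$ ($l = -4 - \frac{15}{-315} = -4 - - \frac{1}{21} = -4 + \frac{1}{21} = - \frac{83}{21} \approx -3.9524$)
$\left(l + w{\left(U{\left(-1,-3 \right)} \right)}\right) - 46 = \left(- \frac{83}{21} - 14\right) - 46 = - \frac{377}{21} - 46 = - \frac{1343}{21}$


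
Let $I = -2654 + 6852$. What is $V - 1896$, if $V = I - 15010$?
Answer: $-12708$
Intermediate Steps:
$I = 4198$
$V = -10812$ ($V = 4198 - 15010 = -10812$)
$V - 1896 = -10812 - 1896 = -12708$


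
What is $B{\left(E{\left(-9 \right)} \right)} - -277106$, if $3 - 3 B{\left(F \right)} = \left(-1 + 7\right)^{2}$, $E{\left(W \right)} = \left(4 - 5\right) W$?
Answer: $277095$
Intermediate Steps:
$E{\left(W \right)} = - W$
$B{\left(F \right)} = -11$ ($B{\left(F \right)} = 1 - \frac{\left(-1 + 7\right)^{2}}{3} = 1 - \frac{6^{2}}{3} = 1 - 12 = -11$)
$B{\left(E{\left(-9 \right)} \right)} - -277106 = -11 - -277106 = -11 + 277106 = 277095$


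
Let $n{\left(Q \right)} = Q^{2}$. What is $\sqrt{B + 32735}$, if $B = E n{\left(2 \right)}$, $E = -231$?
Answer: $\sqrt{31811} \approx 178.36$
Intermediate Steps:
$B = -924$ ($B = - 231 \cdot 2^{2} = \left(-231\right) 4 = -924$)
$\sqrt{B + 32735} = \sqrt{-924 + 32735} = \sqrt{31811}$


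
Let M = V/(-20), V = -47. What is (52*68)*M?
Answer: 41548/5 ≈ 8309.6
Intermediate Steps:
M = 47/20 (M = -47/(-20) = -47*(-1/20) = 47/20 ≈ 2.3500)
(52*68)*M = (52*68)*(47/20) = 3536*(47/20) = 41548/5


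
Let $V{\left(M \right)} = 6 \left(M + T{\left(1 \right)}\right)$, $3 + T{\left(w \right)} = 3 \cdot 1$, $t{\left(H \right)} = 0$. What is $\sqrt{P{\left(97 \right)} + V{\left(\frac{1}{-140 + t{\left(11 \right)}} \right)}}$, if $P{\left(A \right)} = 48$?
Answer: $\frac{3 \sqrt{26110}}{70} \approx 6.9251$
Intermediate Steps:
$T{\left(w \right)} = 0$ ($T{\left(w \right)} = -3 + 3 \cdot 1 = -3 + 3 = 0$)
$V{\left(M \right)} = 6 M$ ($V{\left(M \right)} = 6 \left(M + 0\right) = 6 M$)
$\sqrt{P{\left(97 \right)} + V{\left(\frac{1}{-140 + t{\left(11 \right)}} \right)}} = \sqrt{48 + \frac{6}{-140 + 0}} = \sqrt{48 + \frac{6}{-140}} = \sqrt{48 + 6 \left(- \frac{1}{140}\right)} = \sqrt{48 - \frac{3}{70}} = \sqrt{\frac{3357}{70}} = \frac{3 \sqrt{26110}}{70}$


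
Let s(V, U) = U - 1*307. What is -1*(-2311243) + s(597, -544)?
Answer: 2310392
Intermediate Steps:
s(V, U) = -307 + U (s(V, U) = U - 307 = -307 + U)
-1*(-2311243) + s(597, -544) = -1*(-2311243) + (-307 - 544) = 2311243 - 851 = 2310392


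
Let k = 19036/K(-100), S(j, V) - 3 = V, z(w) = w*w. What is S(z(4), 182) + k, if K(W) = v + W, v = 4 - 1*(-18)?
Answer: -2303/39 ≈ -59.051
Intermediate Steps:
z(w) = w²
S(j, V) = 3 + V
v = 22 (v = 4 + 18 = 22)
K(W) = 22 + W
k = -9518/39 (k = 19036/(22 - 100) = 19036/(-78) = 19036*(-1/78) = -9518/39 ≈ -244.05)
S(z(4), 182) + k = (3 + 182) - 9518/39 = 185 - 9518/39 = -2303/39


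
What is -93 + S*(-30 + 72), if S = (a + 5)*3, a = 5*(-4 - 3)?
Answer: -3873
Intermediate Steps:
a = -35 (a = 5*(-7) = -35)
S = -90 (S = (-35 + 5)*3 = -30*3 = -90)
-93 + S*(-30 + 72) = -93 - 90*(-30 + 72) = -93 - 90*42 = -93 - 3780 = -3873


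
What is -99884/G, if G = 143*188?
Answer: -24971/6721 ≈ -3.7154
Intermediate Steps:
G = 26884
-99884/G = -99884/26884 = -99884*1/26884 = -24971/6721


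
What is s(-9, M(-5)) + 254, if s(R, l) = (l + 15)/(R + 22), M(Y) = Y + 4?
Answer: 3316/13 ≈ 255.08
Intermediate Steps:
M(Y) = 4 + Y
s(R, l) = (15 + l)/(22 + R)
s(-9, M(-5)) + 254 = (15 + (4 - 5))/(22 - 9) + 254 = (15 - 1)/13 + 254 = (1/13)*14 + 254 = 14/13 + 254 = 3316/13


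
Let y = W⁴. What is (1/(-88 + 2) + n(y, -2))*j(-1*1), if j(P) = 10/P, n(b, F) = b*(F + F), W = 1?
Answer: 1725/43 ≈ 40.116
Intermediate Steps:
y = 1 (y = 1⁴ = 1)
n(b, F) = 2*F*b (n(b, F) = b*(2*F) = 2*F*b)
(1/(-88 + 2) + n(y, -2))*j(-1*1) = (1/(-88 + 2) + 2*(-2)*1)*(10/((-1*1))) = (1/(-86) - 4)*(10/(-1)) = (-1/86 - 4)*(10*(-1)) = -345/86*(-10) = 1725/43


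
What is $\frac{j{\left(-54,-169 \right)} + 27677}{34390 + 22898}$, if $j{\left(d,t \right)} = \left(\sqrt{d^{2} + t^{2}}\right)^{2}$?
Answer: $\frac{9859}{9548} \approx 1.0326$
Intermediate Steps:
$j{\left(d,t \right)} = d^{2} + t^{2}$
$\frac{j{\left(-54,-169 \right)} + 27677}{34390 + 22898} = \frac{\left(\left(-54\right)^{2} + \left(-169\right)^{2}\right) + 27677}{34390 + 22898} = \frac{\left(2916 + 28561\right) + 27677}{57288} = \left(31477 + 27677\right) \frac{1}{57288} = 59154 \cdot \frac{1}{57288} = \frac{9859}{9548}$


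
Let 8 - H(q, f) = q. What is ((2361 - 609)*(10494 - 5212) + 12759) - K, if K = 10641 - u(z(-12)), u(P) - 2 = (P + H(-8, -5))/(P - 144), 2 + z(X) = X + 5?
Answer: 1416196145/153 ≈ 9.2562e+6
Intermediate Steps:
z(X) = 3 + X (z(X) = -2 + (X + 5) = -2 + (5 + X) = 3 + X)
H(q, f) = 8 - q
u(P) = 2 + (16 + P)/(-144 + P) (u(P) = 2 + (P + (8 - 1*(-8)))/(P - 144) = 2 + (P + (8 + 8))/(-144 + P) = 2 + (P + 16)/(-144 + P) = 2 + (16 + P)/(-144 + P))
K = 1627774/153 (K = 10641 - (-272 + 3*(3 - 12))/(-144 + (3 - 12)) = 10641 - (-272 + 3*(-9))/(-144 - 9) = 10641 - (-272 - 27)/(-153) = 10641 - (-1)*(-299)/153 = 10641 - 1*299/153 = 10641 - 299/153 = 1627774/153 ≈ 10639.)
((2361 - 609)*(10494 - 5212) + 12759) - K = ((2361 - 609)*(10494 - 5212) + 12759) - 1*1627774/153 = (1752*5282 + 12759) - 1627774/153 = (9254064 + 12759) - 1627774/153 = 9266823 - 1627774/153 = 1416196145/153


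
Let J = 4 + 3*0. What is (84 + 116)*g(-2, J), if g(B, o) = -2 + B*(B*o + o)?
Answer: 1200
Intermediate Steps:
J = 4 (J = 4 + 0 = 4)
g(B, o) = -2 + B*(o + B*o)
(84 + 116)*g(-2, J) = (84 + 116)*(-2 - 2*4 + 4*(-2)**2) = 200*(-2 - 8 + 4*4) = 200*(-2 - 8 + 16) = 200*6 = 1200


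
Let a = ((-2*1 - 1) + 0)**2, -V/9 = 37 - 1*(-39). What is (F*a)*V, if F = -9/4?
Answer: 13851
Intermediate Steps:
V = -684 (V = -9*(37 - 1*(-39)) = -9*(37 + 39) = -9*76 = -684)
F = -9/4 (F = -9*1/4 = -9/4 ≈ -2.2500)
a = 9 (a = ((-2 - 1) + 0)**2 = (-3 + 0)**2 = (-3)**2 = 9)
(F*a)*V = -9/4*9*(-684) = -81/4*(-684) = 13851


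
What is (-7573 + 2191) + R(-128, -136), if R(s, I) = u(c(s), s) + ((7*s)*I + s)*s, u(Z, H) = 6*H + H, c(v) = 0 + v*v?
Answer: -15587462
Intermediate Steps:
c(v) = v² (c(v) = 0 + v² = v²)
u(Z, H) = 7*H
R(s, I) = 7*s + s*(s + 7*I*s) (R(s, I) = 7*s + ((7*s)*I + s)*s = 7*s + (7*I*s + s)*s = 7*s + (s + 7*I*s)*s = 7*s + s*(s + 7*I*s))
(-7573 + 2191) + R(-128, -136) = (-7573 + 2191) - 128*(7 - 128 + 7*(-136)*(-128)) = -5382 - 128*(7 - 128 + 121856) = -5382 - 128*121735 = -5382 - 15582080 = -15587462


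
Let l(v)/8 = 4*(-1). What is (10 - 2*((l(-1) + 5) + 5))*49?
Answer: 2646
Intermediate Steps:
l(v) = -32 (l(v) = 8*(4*(-1)) = 8*(-4) = -32)
(10 - 2*((l(-1) + 5) + 5))*49 = (10 - 2*((-32 + 5) + 5))*49 = (10 - 2*(-27 + 5))*49 = (10 - 2*(-22))*49 = (10 + 44)*49 = 54*49 = 2646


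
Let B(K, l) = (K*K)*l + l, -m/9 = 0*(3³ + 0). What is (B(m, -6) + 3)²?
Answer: 9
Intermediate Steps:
m = 0 (m = -0*(3³ + 0) = -0*(27 + 0) = -0*27 = -9*0 = 0)
B(K, l) = l + l*K² (B(K, l) = K²*l + l = l*K² + l = l + l*K²)
(B(m, -6) + 3)² = (-6*(1 + 0²) + 3)² = (-6*(1 + 0) + 3)² = (-6*1 + 3)² = (-6 + 3)² = (-3)² = 9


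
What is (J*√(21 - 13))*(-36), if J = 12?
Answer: -864*√2 ≈ -1221.9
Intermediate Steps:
(J*√(21 - 13))*(-36) = (12*√(21 - 13))*(-36) = (12*√8)*(-36) = (12*(2*√2))*(-36) = (24*√2)*(-36) = -864*√2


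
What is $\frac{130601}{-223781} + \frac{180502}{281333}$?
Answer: $\frac{3650546929}{62956980073} \approx 0.057985$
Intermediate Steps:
$\frac{130601}{-223781} + \frac{180502}{281333} = 130601 \left(- \frac{1}{223781}\right) + 180502 \cdot \frac{1}{281333} = - \frac{130601}{223781} + \frac{180502}{281333} = \frac{3650546929}{62956980073}$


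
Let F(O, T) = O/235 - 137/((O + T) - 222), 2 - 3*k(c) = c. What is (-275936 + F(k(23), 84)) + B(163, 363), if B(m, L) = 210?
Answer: -1879066454/6815 ≈ -2.7573e+5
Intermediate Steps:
k(c) = 2/3 - c/3
F(O, T) = -137/(-222 + O + T) + O/235 (F(O, T) = O*(1/235) - 137/(-222 + O + T) = O/235 - 137/(-222 + O + T) = -137/(-222 + O + T) + O/235)
(-275936 + F(k(23), 84)) + B(163, 363) = (-275936 + (-32195 + (2/3 - 1/3*23)**2 - 222*(2/3 - 1/3*23) + (2/3 - 1/3*23)*84)/(235*(-222 + (2/3 - 1/3*23) + 84))) + 210 = (-275936 + (-32195 + (2/3 - 23/3)**2 - 222*(2/3 - 23/3) + (2/3 - 23/3)*84)/(235*(-222 + (2/3 - 23/3) + 84))) + 210 = (-275936 + (-32195 + (-7)**2 - 222*(-7) - 7*84)/(235*(-222 - 7 + 84))) + 210 = (-275936 + (1/235)*(-32195 + 49 + 1554 - 588)/(-145)) + 210 = (-275936 + (1/235)*(-1/145)*(-31180)) + 210 = (-275936 + 6236/6815) + 210 = -1880497604/6815 + 210 = -1879066454/6815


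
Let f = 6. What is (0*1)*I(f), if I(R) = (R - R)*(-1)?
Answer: 0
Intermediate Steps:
I(R) = 0 (I(R) = 0*(-1) = 0)
(0*1)*I(f) = (0*1)*0 = 0*0 = 0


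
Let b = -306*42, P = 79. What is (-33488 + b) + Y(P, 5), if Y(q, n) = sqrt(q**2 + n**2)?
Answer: -46340 + sqrt(6266) ≈ -46261.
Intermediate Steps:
b = -12852
Y(q, n) = sqrt(n**2 + q**2)
(-33488 + b) + Y(P, 5) = (-33488 - 12852) + sqrt(5**2 + 79**2) = -46340 + sqrt(25 + 6241) = -46340 + sqrt(6266)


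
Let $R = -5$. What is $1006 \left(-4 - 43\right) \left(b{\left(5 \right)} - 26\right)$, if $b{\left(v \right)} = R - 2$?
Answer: $1560306$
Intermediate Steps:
$b{\left(v \right)} = -7$ ($b{\left(v \right)} = -5 - 2 = -7$)
$1006 \left(-4 - 43\right) \left(b{\left(5 \right)} - 26\right) = 1006 \left(-4 - 43\right) \left(-7 - 26\right) = 1006 \left(\left(-47\right) \left(-33\right)\right) = 1006 \cdot 1551 = 1560306$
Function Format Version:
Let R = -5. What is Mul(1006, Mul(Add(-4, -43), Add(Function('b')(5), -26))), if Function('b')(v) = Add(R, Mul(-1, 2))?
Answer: 1560306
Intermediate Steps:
Function('b')(v) = -7 (Function('b')(v) = Add(-5, Mul(-1, 2)) = Add(-5, -2) = -7)
Mul(1006, Mul(Add(-4, -43), Add(Function('b')(5), -26))) = Mul(1006, Mul(Add(-4, -43), Add(-7, -26))) = Mul(1006, Mul(-47, -33)) = Mul(1006, 1551) = 1560306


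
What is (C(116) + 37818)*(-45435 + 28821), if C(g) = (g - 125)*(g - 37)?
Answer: -616495698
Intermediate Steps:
C(g) = (-125 + g)*(-37 + g)
(C(116) + 37818)*(-45435 + 28821) = ((4625 + 116**2 - 162*116) + 37818)*(-45435 + 28821) = ((4625 + 13456 - 18792) + 37818)*(-16614) = (-711 + 37818)*(-16614) = 37107*(-16614) = -616495698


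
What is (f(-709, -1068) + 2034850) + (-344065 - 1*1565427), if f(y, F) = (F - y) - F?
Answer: 126067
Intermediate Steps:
f(y, F) = -y
(f(-709, -1068) + 2034850) + (-344065 - 1*1565427) = (-1*(-709) + 2034850) + (-344065 - 1*1565427) = (709 + 2034850) + (-344065 - 1565427) = 2035559 - 1909492 = 126067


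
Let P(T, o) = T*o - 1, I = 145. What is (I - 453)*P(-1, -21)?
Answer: -6160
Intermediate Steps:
P(T, o) = -1 + T*o
(I - 453)*P(-1, -21) = (145 - 453)*(-1 - 1*(-21)) = -308*(-1 + 21) = -308*20 = -6160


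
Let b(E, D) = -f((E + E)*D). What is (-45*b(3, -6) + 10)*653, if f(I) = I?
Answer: -1051330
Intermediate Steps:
b(E, D) = -2*D*E (b(E, D) = -(E + E)*D = -2*E*D = -2*D*E)
(-45*b(3, -6) + 10)*653 = (-(-90)*(-6)*3 + 10)*653 = (-45*36 + 10)*653 = (-1620 + 10)*653 = -1610*653 = -1051330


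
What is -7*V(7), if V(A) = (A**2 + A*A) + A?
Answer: -735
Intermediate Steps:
V(A) = A + 2*A**2 (V(A) = (A**2 + A**2) + A = 2*A**2 + A = A + 2*A**2)
-7*V(7) = -49*(1 + 2*7) = -49*(1 + 14) = -49*15 = -7*105 = -735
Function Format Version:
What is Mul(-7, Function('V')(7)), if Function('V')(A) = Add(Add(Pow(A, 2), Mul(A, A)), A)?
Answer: -735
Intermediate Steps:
Function('V')(A) = Add(A, Mul(2, Pow(A, 2))) (Function('V')(A) = Add(Add(Pow(A, 2), Pow(A, 2)), A) = Add(Mul(2, Pow(A, 2)), A) = Add(A, Mul(2, Pow(A, 2))))
Mul(-7, Function('V')(7)) = Mul(-7, Mul(7, Add(1, Mul(2, 7)))) = Mul(-7, Mul(7, Add(1, 14))) = Mul(-7, Mul(7, 15)) = Mul(-7, 105) = -735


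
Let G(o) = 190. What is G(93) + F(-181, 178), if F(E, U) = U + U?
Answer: 546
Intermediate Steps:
F(E, U) = 2*U
G(93) + F(-181, 178) = 190 + 2*178 = 190 + 356 = 546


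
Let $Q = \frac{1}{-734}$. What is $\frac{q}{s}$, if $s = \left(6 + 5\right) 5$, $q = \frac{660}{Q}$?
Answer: $-8808$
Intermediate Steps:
$Q = - \frac{1}{734} \approx -0.0013624$
$q = -484440$ ($q = \frac{660}{- \frac{1}{734}} = 660 \left(-734\right) = -484440$)
$s = 55$ ($s = 11 \cdot 5 = 55$)
$\frac{q}{s} = - \frac{484440}{55} = \left(-484440\right) \frac{1}{55} = -8808$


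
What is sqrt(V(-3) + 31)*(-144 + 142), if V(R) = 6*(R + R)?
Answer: -2*I*sqrt(5) ≈ -4.4721*I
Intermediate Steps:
V(R) = 12*R (V(R) = 6*(2*R) = 12*R)
sqrt(V(-3) + 31)*(-144 + 142) = sqrt(12*(-3) + 31)*(-144 + 142) = sqrt(-36 + 31)*(-2) = sqrt(-5)*(-2) = (I*sqrt(5))*(-2) = -2*I*sqrt(5)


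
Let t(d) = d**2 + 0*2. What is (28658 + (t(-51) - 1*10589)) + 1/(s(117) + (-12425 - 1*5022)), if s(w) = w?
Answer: 358211099/17330 ≈ 20670.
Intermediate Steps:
t(d) = d**2 (t(d) = d**2 + 0 = d**2)
(28658 + (t(-51) - 1*10589)) + 1/(s(117) + (-12425 - 1*5022)) = (28658 + ((-51)**2 - 1*10589)) + 1/(117 + (-12425 - 1*5022)) = (28658 + (2601 - 10589)) + 1/(117 + (-12425 - 5022)) = (28658 - 7988) + 1/(117 - 17447) = 20670 + 1/(-17330) = 20670 - 1/17330 = 358211099/17330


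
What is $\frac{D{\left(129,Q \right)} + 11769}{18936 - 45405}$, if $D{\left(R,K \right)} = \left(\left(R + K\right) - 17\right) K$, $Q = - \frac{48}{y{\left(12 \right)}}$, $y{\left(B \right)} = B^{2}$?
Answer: $- \frac{105586}{238221} \approx -0.44323$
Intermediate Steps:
$Q = - \frac{1}{3}$ ($Q = - \frac{48}{12^{2}} = - \frac{48}{144} = \left(-48\right) \frac{1}{144} = - \frac{1}{3} \approx -0.33333$)
$D{\left(R,K \right)} = K \left(-17 + K + R\right)$ ($D{\left(R,K \right)} = \left(\left(K + R\right) - 17\right) K = \left(-17 + K + R\right) K = K \left(-17 + K + R\right)$)
$\frac{D{\left(129,Q \right)} + 11769}{18936 - 45405} = \frac{- \frac{-17 - \frac{1}{3} + 129}{3} + 11769}{18936 - 45405} = \frac{\left(- \frac{1}{3}\right) \frac{335}{3} + 11769}{-26469} = \left(- \frac{335}{9} + 11769\right) \left(- \frac{1}{26469}\right) = \frac{105586}{9} \left(- \frac{1}{26469}\right) = - \frac{105586}{238221}$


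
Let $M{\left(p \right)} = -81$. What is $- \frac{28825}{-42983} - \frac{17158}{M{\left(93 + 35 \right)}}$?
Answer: $\frac{739837139}{3481623} \approx 212.5$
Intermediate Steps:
$- \frac{28825}{-42983} - \frac{17158}{M{\left(93 + 35 \right)}} = - \frac{28825}{-42983} - \frac{17158}{-81} = \left(-28825\right) \left(- \frac{1}{42983}\right) - - \frac{17158}{81} = \frac{28825}{42983} + \frac{17158}{81} = \frac{739837139}{3481623}$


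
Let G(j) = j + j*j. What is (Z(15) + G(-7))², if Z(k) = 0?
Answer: 1764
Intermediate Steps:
G(j) = j + j²
(Z(15) + G(-7))² = (0 - 7*(1 - 7))² = (0 - 7*(-6))² = (0 + 42)² = 42² = 1764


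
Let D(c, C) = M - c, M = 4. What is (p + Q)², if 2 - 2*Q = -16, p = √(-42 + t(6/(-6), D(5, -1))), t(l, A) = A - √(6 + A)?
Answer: (9 + I*√(43 + √5))² ≈ 35.764 + 121.06*I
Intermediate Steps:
D(c, C) = 4 - c
p = √(-43 - √5) (p = √(-42 + ((4 - 1*5) - √(6 + (4 - 1*5)))) = √(-42 + ((4 - 5) - √(6 + (4 - 5)))) = √(-42 + (-1 - √(6 - 1))) = √(-42 + (-1 - √5)) = √(-43 - √5) ≈ 6.7258*I)
Q = 9 (Q = 1 - ½*(-16) = 1 + 8 = 9)
(p + Q)² = (√(-43 - √5) + 9)² = (9 + √(-43 - √5))²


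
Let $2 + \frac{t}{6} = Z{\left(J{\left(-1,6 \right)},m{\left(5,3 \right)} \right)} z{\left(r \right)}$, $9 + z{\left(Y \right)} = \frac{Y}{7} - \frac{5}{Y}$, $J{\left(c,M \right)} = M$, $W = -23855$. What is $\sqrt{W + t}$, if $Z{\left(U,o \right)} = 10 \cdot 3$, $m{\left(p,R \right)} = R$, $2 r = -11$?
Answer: $\frac{i \sqrt{150980753}}{77} \approx 159.58 i$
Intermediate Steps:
$r = - \frac{11}{2}$ ($r = \frac{1}{2} \left(-11\right) = - \frac{11}{2} \approx -5.5$)
$z{\left(Y \right)} = -9 - \frac{5}{Y} + \frac{Y}{7}$ ($z{\left(Y \right)} = -9 + \left(\frac{Y}{7} - \frac{5}{Y}\right) = -9 + \left(- \frac{5}{Y} + \frac{Y}{7}\right) = -9 - \frac{5}{Y} + \frac{Y}{7}$)
$Z{\left(U,o \right)} = 30$
$t = - \frac{123954}{77}$ ($t = -12 + 6 \cdot 30 \left(-9 - \frac{5}{- \frac{11}{2}} + \frac{1}{7} \left(- \frac{11}{2}\right)\right) = -12 + 6 \cdot 30 \left(-9 - - \frac{10}{11} - \frac{11}{14}\right) = -12 + 6 \cdot 30 \left(-9 + \frac{10}{11} - \frac{11}{14}\right) = -12 + 6 \cdot 30 \left(- \frac{1367}{154}\right) = -12 + 6 \left(- \frac{20505}{77}\right) = -12 - \frac{123030}{77} = - \frac{123954}{77} \approx -1609.8$)
$\sqrt{W + t} = \sqrt{-23855 - \frac{123954}{77}} = \sqrt{- \frac{1960789}{77}} = \frac{i \sqrt{150980753}}{77}$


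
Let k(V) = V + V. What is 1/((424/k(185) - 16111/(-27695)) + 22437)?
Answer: 204943/4598660166 ≈ 4.4566e-5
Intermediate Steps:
k(V) = 2*V
1/((424/k(185) - 16111/(-27695)) + 22437) = 1/((424/((2*185)) - 16111/(-27695)) + 22437) = 1/((424/370 - 16111*(-1/27695)) + 22437) = 1/((424*(1/370) + 16111/27695) + 22437) = 1/((212/185 + 16111/27695) + 22437) = 1/(354075/204943 + 22437) = 1/(4598660166/204943) = 204943/4598660166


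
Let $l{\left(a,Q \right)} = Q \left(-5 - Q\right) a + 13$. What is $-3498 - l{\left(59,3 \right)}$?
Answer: $-2095$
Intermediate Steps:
$l{\left(a,Q \right)} = 13 + Q a \left(-5 - Q\right)$ ($l{\left(a,Q \right)} = Q a \left(-5 - Q\right) + 13 = 13 + Q a \left(-5 - Q\right)$)
$-3498 - l{\left(59,3 \right)} = -3498 - \left(13 - 59 \cdot 3^{2} - 15 \cdot 59\right) = -3498 - \left(13 - 59 \cdot 9 - 885\right) = -3498 - \left(13 - 531 - 885\right) = -3498 - -1403 = -3498 + 1403 = -2095$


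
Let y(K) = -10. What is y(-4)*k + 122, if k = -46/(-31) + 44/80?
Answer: 6303/62 ≈ 101.66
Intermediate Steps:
k = 1261/620 (k = -46*(-1/31) + 44*(1/80) = 46/31 + 11/20 = 1261/620 ≈ 2.0339)
y(-4)*k + 122 = -10*1261/620 + 122 = -1261/62 + 122 = 6303/62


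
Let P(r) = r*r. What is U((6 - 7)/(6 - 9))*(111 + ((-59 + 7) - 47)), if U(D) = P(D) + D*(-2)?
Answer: -20/3 ≈ -6.6667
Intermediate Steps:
P(r) = r**2
U(D) = D**2 - 2*D (U(D) = D**2 + D*(-2) = D**2 - 2*D)
U((6 - 7)/(6 - 9))*(111 + ((-59 + 7) - 47)) = (((6 - 7)/(6 - 9))*(-2 + (6 - 7)/(6 - 9)))*(111 + ((-59 + 7) - 47)) = ((-1/(-3))*(-2 - 1/(-3)))*(111 + (-52 - 47)) = ((-1*(-1/3))*(-2 - 1*(-1/3)))*(111 - 99) = ((-2 + 1/3)/3)*12 = ((1/3)*(-5/3))*12 = -5/9*12 = -20/3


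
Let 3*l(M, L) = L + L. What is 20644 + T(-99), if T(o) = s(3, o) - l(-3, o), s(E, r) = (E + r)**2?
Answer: 29926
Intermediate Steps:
l(M, L) = 2*L/3 (l(M, L) = (L + L)/3 = (2*L)/3 = 2*L/3)
T(o) = (3 + o)**2 - 2*o/3
20644 + T(-99) = 20644 + (9 + (-99)**2 + (16/3)*(-99)) = 20644 + (9 + 9801 - 528) = 20644 + 9282 = 29926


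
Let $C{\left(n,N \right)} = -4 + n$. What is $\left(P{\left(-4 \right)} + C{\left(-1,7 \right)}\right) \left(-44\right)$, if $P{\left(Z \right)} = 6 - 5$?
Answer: $176$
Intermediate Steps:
$P{\left(Z \right)} = 1$
$\left(P{\left(-4 \right)} + C{\left(-1,7 \right)}\right) \left(-44\right) = \left(1 - 5\right) \left(-44\right) = \left(-4\right) \left(-44\right) = 176$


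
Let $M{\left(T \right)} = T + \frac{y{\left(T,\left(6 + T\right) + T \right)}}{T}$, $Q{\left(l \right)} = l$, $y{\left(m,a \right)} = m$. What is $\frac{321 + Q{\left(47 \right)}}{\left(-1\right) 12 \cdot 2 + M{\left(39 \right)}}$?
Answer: $23$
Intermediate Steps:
$M{\left(T \right)} = 1 + T$ ($M{\left(T \right)} = T + \frac{T}{T} = T + 1 = 1 + T$)
$\frac{321 + Q{\left(47 \right)}}{\left(-1\right) 12 \cdot 2 + M{\left(39 \right)}} = \frac{321 + 47}{\left(-1\right) 12 \cdot 2 + \left(1 + 39\right)} = \frac{368}{\left(-12\right) 2 + 40} = \frac{368}{-24 + 40} = \frac{368}{16} = 368 \cdot \frac{1}{16} = 23$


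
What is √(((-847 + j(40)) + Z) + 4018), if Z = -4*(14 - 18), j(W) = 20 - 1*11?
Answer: 2*√799 ≈ 56.533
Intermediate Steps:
j(W) = 9 (j(W) = 20 - 11 = 9)
Z = 16 (Z = -4*(-4) = 16)
√(((-847 + j(40)) + Z) + 4018) = √(((-847 + 9) + 16) + 4018) = √((-838 + 16) + 4018) = √(-822 + 4018) = √3196 = 2*√799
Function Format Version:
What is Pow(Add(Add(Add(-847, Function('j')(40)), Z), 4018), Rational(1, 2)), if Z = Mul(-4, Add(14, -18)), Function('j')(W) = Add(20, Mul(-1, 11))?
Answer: Mul(2, Pow(799, Rational(1, 2))) ≈ 56.533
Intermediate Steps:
Function('j')(W) = 9 (Function('j')(W) = Add(20, -11) = 9)
Z = 16 (Z = Mul(-4, -4) = 16)
Pow(Add(Add(Add(-847, Function('j')(40)), Z), 4018), Rational(1, 2)) = Pow(Add(Add(Add(-847, 9), 16), 4018), Rational(1, 2)) = Pow(Add(Add(-838, 16), 4018), Rational(1, 2)) = Pow(Add(-822, 4018), Rational(1, 2)) = Pow(3196, Rational(1, 2)) = Mul(2, Pow(799, Rational(1, 2)))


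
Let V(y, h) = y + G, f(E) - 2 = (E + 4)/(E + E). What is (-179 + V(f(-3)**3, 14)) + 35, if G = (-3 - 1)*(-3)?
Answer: -27181/216 ≈ -125.84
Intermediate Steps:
f(E) = 2 + (4 + E)/(2*E) (f(E) = 2 + (E + 4)/(E + E) = 2 + (4 + E)/((2*E)) = 2 + (4 + E)*(1/(2*E)) = 2 + (4 + E)/(2*E))
G = 12 (G = -4*(-3) = 12)
V(y, h) = 12 + y (V(y, h) = y + 12 = 12 + y)
(-179 + V(f(-3)**3, 14)) + 35 = (-179 + (12 + (5/2 + 2/(-3))**3)) + 35 = (-179 + (12 + (5/2 + 2*(-1/3))**3)) + 35 = (-179 + (12 + (5/2 - 2/3)**3)) + 35 = (-179 + (12 + (11/6)**3)) + 35 = (-179 + (12 + 1331/216)) + 35 = (-179 + 3923/216) + 35 = -34741/216 + 35 = -27181/216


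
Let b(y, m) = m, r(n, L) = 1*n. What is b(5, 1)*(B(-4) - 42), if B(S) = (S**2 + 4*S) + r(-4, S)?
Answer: -46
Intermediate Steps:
r(n, L) = n
B(S) = -4 + S**2 + 4*S (B(S) = (S**2 + 4*S) - 4 = -4 + S**2 + 4*S)
b(5, 1)*(B(-4) - 42) = 1*((-4 + (-4)**2 + 4*(-4)) - 42) = 1*((-4 + 16 - 16) - 42) = 1*(-4 - 42) = 1*(-46) = -46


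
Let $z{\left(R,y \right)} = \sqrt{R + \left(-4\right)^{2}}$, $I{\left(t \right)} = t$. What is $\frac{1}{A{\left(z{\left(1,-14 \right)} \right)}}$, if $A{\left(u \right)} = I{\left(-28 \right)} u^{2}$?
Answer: $- \frac{1}{476} \approx -0.0021008$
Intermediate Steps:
$z{\left(R,y \right)} = \sqrt{16 + R}$ ($z{\left(R,y \right)} = \sqrt{R + 16} = \sqrt{16 + R}$)
$A{\left(u \right)} = - 28 u^{2}$
$\frac{1}{A{\left(z{\left(1,-14 \right)} \right)}} = \frac{1}{\left(-28\right) \left(\sqrt{16 + 1}\right)^{2}} = \frac{1}{\left(-28\right) \left(\sqrt{17}\right)^{2}} = \frac{1}{\left(-28\right) 17} = \frac{1}{-476} = - \frac{1}{476}$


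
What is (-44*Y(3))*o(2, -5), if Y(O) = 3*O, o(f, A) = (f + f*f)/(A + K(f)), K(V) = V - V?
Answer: 2376/5 ≈ 475.20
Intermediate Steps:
K(V) = 0
o(f, A) = (f + f²)/A (o(f, A) = (f + f*f)/(A + 0) = (f + f²)/A)
(-44*Y(3))*o(2, -5) = (-132*3)*(2*(1 + 2)/(-5)) = (-44*9)*(2*(-⅕)*3) = -396*(-6/5) = 2376/5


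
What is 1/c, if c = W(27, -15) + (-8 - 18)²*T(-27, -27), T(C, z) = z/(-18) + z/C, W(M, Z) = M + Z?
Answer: 1/1702 ≈ 0.00058754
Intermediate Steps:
T(C, z) = -z/18 + z/C (T(C, z) = z*(-1/18) + z/C = -z/18 + z/C)
c = 1702 (c = (27 - 15) + (-8 - 18)²*(-1/18*(-27) - 27/(-27)) = 12 + (-26)²*(3/2 - 27*(-1/27)) = 12 + 676*(3/2 + 1) = 12 + 676*(5/2) = 12 + 1690 = 1702)
1/c = 1/1702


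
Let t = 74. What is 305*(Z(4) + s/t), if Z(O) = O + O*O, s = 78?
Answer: 237595/37 ≈ 6421.5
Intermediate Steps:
Z(O) = O + O**2
305*(Z(4) + s/t) = 305*(4*(1 + 4) + 78/74) = 305*(4*5 + 78*(1/74)) = 305*(20 + 39/37) = 305*(779/37) = 237595/37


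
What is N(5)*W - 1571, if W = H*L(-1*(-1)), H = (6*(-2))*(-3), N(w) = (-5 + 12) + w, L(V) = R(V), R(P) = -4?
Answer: -3299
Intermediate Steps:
L(V) = -4
N(w) = 7 + w
H = 36 (H = -12*(-3) = 36)
W = -144 (W = 36*(-4) = -144)
N(5)*W - 1571 = (7 + 5)*(-144) - 1571 = 12*(-144) - 1571 = -1728 - 1571 = -3299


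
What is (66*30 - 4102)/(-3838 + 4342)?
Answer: -1061/252 ≈ -4.2103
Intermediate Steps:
(66*30 - 4102)/(-3838 + 4342) = (1980 - 4102)/504 = -2122*1/504 = -1061/252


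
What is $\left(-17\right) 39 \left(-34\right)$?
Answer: $22542$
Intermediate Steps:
$\left(-17\right) 39 \left(-34\right) = \left(-663\right) \left(-34\right) = 22542$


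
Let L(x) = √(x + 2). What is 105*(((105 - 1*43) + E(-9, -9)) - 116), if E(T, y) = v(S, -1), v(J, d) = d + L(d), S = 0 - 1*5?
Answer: -5670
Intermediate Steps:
S = -5 (S = 0 - 5 = -5)
L(x) = √(2 + x)
v(J, d) = d + √(2 + d)
E(T, y) = 0 (E(T, y) = -1 + √(2 - 1) = -1 + √1 = -1 + 1 = 0)
105*(((105 - 1*43) + E(-9, -9)) - 116) = 105*(((105 - 1*43) + 0) - 116) = 105*(((105 - 43) + 0) - 116) = 105*((62 + 0) - 116) = 105*(62 - 116) = 105*(-54) = -5670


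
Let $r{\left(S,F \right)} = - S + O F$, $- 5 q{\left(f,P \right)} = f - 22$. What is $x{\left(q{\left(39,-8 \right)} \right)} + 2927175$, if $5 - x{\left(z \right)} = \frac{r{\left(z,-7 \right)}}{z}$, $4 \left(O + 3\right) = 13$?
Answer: $\frac{199048273}{68} \approx 2.9272 \cdot 10^{6}$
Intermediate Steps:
$O = \frac{1}{4}$ ($O = -3 + \frac{1}{4} \cdot 13 = -3 + \frac{13}{4} = \frac{1}{4} \approx 0.25$)
$q{\left(f,P \right)} = \frac{22}{5} - \frac{f}{5}$ ($q{\left(f,P \right)} = - \frac{f - 22}{5} = - \frac{-22 + f}{5} = \frac{22}{5} - \frac{f}{5}$)
$r{\left(S,F \right)} = - S + \frac{F}{4}$
$x{\left(z \right)} = 5 - \frac{- \frac{7}{4} - z}{z}$ ($x{\left(z \right)} = 5 - \frac{- z + \frac{1}{4} \left(-7\right)}{z} = 5 - \frac{- z - \frac{7}{4}}{z} = 5 - \frac{- \frac{7}{4} - z}{z}$)
$x{\left(q{\left(39,-8 \right)} \right)} + 2927175 = \left(6 + \frac{7}{4 \left(\frac{22}{5} - \frac{39}{5}\right)}\right) + 2927175 = \left(6 + \frac{7}{4 \left(- \frac{17}{5}\right)}\right) + 2927175 = \left(6 + \frac{7}{4} \left(- \frac{5}{17}\right)\right) + 2927175 = \left(6 - \frac{35}{68}\right) + 2927175 = \frac{373}{68} + 2927175 = \frac{199048273}{68}$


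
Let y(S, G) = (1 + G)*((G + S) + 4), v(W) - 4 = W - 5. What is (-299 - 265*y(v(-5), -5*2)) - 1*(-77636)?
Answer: 48717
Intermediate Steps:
v(W) = -1 + W (v(W) = 4 + (W - 5) = 4 + (-5 + W) = -1 + W)
y(S, G) = (1 + G)*(4 + G + S)
(-299 - 265*y(v(-5), -5*2)) - 1*(-77636) = (-299 - 265*(4 + (-1 - 5) + (-5*2)² + 5*(-5*2) + (-5*2)*(-1 - 5))) - 1*(-77636) = (-299 - 265*(4 - 6 + (-10)² + 5*(-10) - 10*(-6))) + 77636 = (-299 - 265*(4 - 6 + 100 - 50 + 60)) + 77636 = (-299 - 265*108) + 77636 = (-299 - 28620) + 77636 = -28919 + 77636 = 48717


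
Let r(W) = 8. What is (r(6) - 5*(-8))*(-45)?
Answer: -2160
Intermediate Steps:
(r(6) - 5*(-8))*(-45) = (8 - 5*(-8))*(-45) = (8 + 40)*(-45) = 48*(-45) = -2160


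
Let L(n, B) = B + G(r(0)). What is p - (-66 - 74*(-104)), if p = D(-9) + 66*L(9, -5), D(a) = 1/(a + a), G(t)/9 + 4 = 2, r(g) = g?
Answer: -164665/18 ≈ -9148.1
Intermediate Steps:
G(t) = -18 (G(t) = -36 + 9*2 = -36 + 18 = -18)
D(a) = 1/(2*a)
L(n, B) = -18 + B (L(n, B) = B - 18 = -18 + B)
p = -27325/18 (p = (½)/(-9) + 66*(-18 - 5) = (½)*(-⅑) + 66*(-23) = -1/18 - 1518 = -27325/18 ≈ -1518.1)
p - (-66 - 74*(-104)) = -27325/18 - (-66 - 74*(-104)) = -27325/18 - (-66 + 7696) = -27325/18 - 1*7630 = -27325/18 - 7630 = -164665/18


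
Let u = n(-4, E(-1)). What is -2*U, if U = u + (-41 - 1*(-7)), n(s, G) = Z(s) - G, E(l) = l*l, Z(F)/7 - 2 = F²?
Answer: -182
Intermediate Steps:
Z(F) = 14 + 7*F²
E(l) = l²
n(s, G) = 14 - G + 7*s² (n(s, G) = (14 + 7*s²) - G = 14 - G + 7*s²)
u = 125 (u = 14 - 1*(-1)² + 7*(-4)² = 14 - 1*1 + 7*16 = 14 - 1 + 112 = 125)
U = 91 (U = 125 + (-41 - 1*(-7)) = 125 + (-41 + 7) = 125 - 34 = 91)
-2*U = -2*91 = -182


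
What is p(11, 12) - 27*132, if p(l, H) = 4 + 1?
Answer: -3559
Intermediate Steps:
p(l, H) = 5
p(11, 12) - 27*132 = 5 - 27*132 = 5 - 3564 = -3559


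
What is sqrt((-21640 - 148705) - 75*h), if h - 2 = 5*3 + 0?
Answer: 2*I*sqrt(42905) ≈ 414.27*I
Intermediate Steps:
h = 17 (h = 2 + (5*3 + 0) = 2 + (15 + 0) = 2 + 15 = 17)
sqrt((-21640 - 148705) - 75*h) = sqrt((-21640 - 148705) - 1275) = sqrt(-170345 - 75*17) = sqrt(-170345 - 1275) = sqrt(-171620) = 2*I*sqrt(42905)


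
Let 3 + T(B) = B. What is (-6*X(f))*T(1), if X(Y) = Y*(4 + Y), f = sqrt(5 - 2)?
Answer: 36 + 48*sqrt(3) ≈ 119.14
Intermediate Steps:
T(B) = -3 + B
f = sqrt(3) ≈ 1.7320
(-6*X(f))*T(1) = (-6*sqrt(3)*(4 + sqrt(3)))*(-3 + 1) = -6*sqrt(3)*(4 + sqrt(3))*(-2) = 12*sqrt(3)*(4 + sqrt(3))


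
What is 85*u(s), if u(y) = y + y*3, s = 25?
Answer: 8500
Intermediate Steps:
u(y) = 4*y (u(y) = y + 3*y = 4*y)
85*u(s) = 85*(4*25) = 85*100 = 8500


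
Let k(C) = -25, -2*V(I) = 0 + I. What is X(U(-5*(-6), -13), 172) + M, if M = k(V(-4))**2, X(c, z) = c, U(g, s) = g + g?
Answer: 685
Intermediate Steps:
V(I) = -I/2 (V(I) = -(0 + I)/2 = -I/2)
U(g, s) = 2*g
M = 625 (M = (-25)**2 = 625)
X(U(-5*(-6), -13), 172) + M = 2*(-5*(-6)) + 625 = 2*30 + 625 = 60 + 625 = 685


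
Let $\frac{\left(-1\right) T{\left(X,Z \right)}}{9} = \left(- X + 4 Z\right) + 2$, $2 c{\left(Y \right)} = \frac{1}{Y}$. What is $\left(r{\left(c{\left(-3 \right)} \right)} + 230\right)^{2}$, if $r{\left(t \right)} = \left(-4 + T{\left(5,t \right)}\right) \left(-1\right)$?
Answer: $40401$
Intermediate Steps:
$c{\left(Y \right)} = \frac{1}{2 Y}$
$T{\left(X,Z \right)} = -18 - 36 Z + 9 X$ ($T{\left(X,Z \right)} = - 9 \left(\left(- X + 4 Z\right) + 2\right) = - 9 \left(2 - X + 4 Z\right) = -18 - 36 Z + 9 X$)
$r{\left(t \right)} = -23 + 36 t$ ($r{\left(t \right)} = \left(-4 - \left(-27 + 36 t\right)\right) \left(-1\right) = \left(23 - 36 t\right) \left(-1\right) = -23 + 36 t$)
$\left(r{\left(c{\left(-3 \right)} \right)} + 230\right)^{2} = \left(\left(-23 + 36 \frac{1}{2 \left(-3\right)}\right) + 230\right)^{2} = \left(\left(-23 + 36 \cdot \frac{1}{2} \left(- \frac{1}{3}\right)\right) + 230\right)^{2} = \left(\left(-23 + 36 \left(- \frac{1}{6}\right)\right) + 230\right)^{2} = \left(\left(-23 - 6\right) + 230\right)^{2} = \left(-29 + 230\right)^{2} = 201^{2} = 40401$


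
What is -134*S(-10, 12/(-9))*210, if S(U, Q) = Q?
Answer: 37520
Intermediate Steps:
-134*S(-10, 12/(-9))*210 = -1608/(-9)*210 = -1608*(-1)/9*210 = -134*(-4/3)*210 = (536/3)*210 = 37520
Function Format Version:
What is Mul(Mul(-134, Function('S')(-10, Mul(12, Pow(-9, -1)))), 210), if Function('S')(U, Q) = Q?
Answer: 37520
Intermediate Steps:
Mul(Mul(-134, Function('S')(-10, Mul(12, Pow(-9, -1)))), 210) = Mul(Mul(-134, Mul(12, Pow(-9, -1))), 210) = Mul(Mul(-134, Mul(12, Rational(-1, 9))), 210) = Mul(Mul(-134, Rational(-4, 3)), 210) = Mul(Rational(536, 3), 210) = 37520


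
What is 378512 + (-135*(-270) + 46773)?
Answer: 461735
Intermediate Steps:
378512 + (-135*(-270) + 46773) = 378512 + (36450 + 46773) = 378512 + 83223 = 461735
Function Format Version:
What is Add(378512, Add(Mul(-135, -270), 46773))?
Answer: 461735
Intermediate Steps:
Add(378512, Add(Mul(-135, -270), 46773)) = Add(378512, Add(36450, 46773)) = Add(378512, 83223) = 461735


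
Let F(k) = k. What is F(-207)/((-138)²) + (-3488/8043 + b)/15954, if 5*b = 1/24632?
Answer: -3960792100231/363483894558960 ≈ -0.010897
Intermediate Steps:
b = 1/123160 (b = (⅕)/24632 = (⅕)*(1/24632) = 1/123160 ≈ 8.1195e-6)
F(-207)/((-138)²) + (-3488/8043 + b)/15954 = -207/((-138)²) + (-3488/8043 + 1/123160)/15954 = -207/19044 + (-3488*1/8043 + 1/123160)*(1/15954) = -207*1/19044 + (-3488/8043 + 1/123160)*(1/15954) = -1/92 - 429574037/990575880*1/15954 = -1/92 - 429574037/15803647589520 = -3960792100231/363483894558960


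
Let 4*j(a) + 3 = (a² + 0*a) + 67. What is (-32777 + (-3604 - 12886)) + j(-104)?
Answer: -46547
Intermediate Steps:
j(a) = 16 + a²/4 (j(a) = -¾ + ((a² + 0*a) + 67)/4 = -¾ + ((a² + 0) + 67)/4 = -¾ + (a² + 67)/4 = -¾ + (67 + a²)/4 = -¾ + (67/4 + a²/4) = 16 + a²/4)
(-32777 + (-3604 - 12886)) + j(-104) = (-32777 + (-3604 - 12886)) + (16 + (¼)*(-104)²) = (-32777 - 16490) + (16 + (¼)*10816) = -49267 + (16 + 2704) = -49267 + 2720 = -46547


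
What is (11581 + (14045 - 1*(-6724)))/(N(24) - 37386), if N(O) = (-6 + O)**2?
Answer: -16175/18531 ≈ -0.87286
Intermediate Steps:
(11581 + (14045 - 1*(-6724)))/(N(24) - 37386) = (11581 + (14045 - 1*(-6724)))/((-6 + 24)**2 - 37386) = (11581 + (14045 + 6724))/(18**2 - 37386) = (11581 + 20769)/(324 - 37386) = 32350/(-37062) = 32350*(-1/37062) = -16175/18531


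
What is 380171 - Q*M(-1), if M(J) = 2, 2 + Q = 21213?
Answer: 337749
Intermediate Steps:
Q = 21211 (Q = -2 + 21213 = 21211)
380171 - Q*M(-1) = 380171 - 21211*2 = 380171 - 1*42422 = 380171 - 42422 = 337749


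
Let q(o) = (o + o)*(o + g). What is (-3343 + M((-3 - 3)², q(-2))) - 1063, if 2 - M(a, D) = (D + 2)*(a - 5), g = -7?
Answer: -5582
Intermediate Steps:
q(o) = 2*o*(-7 + o) (q(o) = (o + o)*(o - 7) = (2*o)*(-7 + o) = 2*o*(-7 + o))
M(a, D) = 2 - (-5 + a)*(2 + D) (M(a, D) = 2 - (D + 2)*(a - 5) = 2 - (2 + D)*(-5 + a) = 2 - (-5 + a)*(2 + D))
(-3343 + M((-3 - 3)², q(-2))) - 1063 = (-3343 + (12 - 2*(-3 - 3)² + 5*(2*(-2)*(-7 - 2)) - 2*(-2)*(-7 - 2)*(-3 - 3)²)) - 1063 = (-3343 + (12 - 2*(-6)² + 5*(2*(-2)*(-9)) - 1*2*(-2)*(-9)*(-6)²)) - 1063 = (-3343 + (12 - 2*36 + 5*36 - 1*36*36)) - 1063 = (-3343 + (12 - 72 + 180 - 1296)) - 1063 = (-3343 - 1176) - 1063 = -4519 - 1063 = -5582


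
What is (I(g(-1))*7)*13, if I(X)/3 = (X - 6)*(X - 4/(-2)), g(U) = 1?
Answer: -4095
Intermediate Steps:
I(X) = 3*(-6 + X)*(2 + X) (I(X) = 3*((X - 6)*(X - 4/(-2))) = 3*((-6 + X)*(X - 4*(-½))) = 3*((-6 + X)*(X + 2)) = 3*((-6 + X)*(2 + X)) = 3*(-6 + X)*(2 + X))
(I(g(-1))*7)*13 = ((-36 - 12*1 + 3*1²)*7)*13 = ((-36 - 12 + 3*1)*7)*13 = ((-36 - 12 + 3)*7)*13 = -45*7*13 = -315*13 = -4095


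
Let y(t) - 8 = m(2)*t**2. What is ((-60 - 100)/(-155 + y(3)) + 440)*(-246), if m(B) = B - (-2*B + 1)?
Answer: -1846640/17 ≈ -1.0863e+5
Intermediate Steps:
m(B) = -1 + 3*B (m(B) = B - (1 - 2*B) = B + (-1 + 2*B) = -1 + 3*B)
y(t) = 8 + 5*t**2 (y(t) = 8 + (-1 + 3*2)*t**2 = 8 + (-1 + 6)*t**2 = 8 + 5*t**2)
((-60 - 100)/(-155 + y(3)) + 440)*(-246) = ((-60 - 100)/(-155 + (8 + 5*3**2)) + 440)*(-246) = (-160/(-155 + (8 + 5*9)) + 440)*(-246) = (-160/(-155 + (8 + 45)) + 440)*(-246) = (-160/(-155 + 53) + 440)*(-246) = (-160/(-102) + 440)*(-246) = (-160*(-1/102) + 440)*(-246) = (80/51 + 440)*(-246) = (22520/51)*(-246) = -1846640/17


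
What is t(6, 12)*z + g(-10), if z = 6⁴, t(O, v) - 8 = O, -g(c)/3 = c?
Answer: 18174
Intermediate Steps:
g(c) = -3*c
t(O, v) = 8 + O
z = 1296
t(6, 12)*z + g(-10) = (8 + 6)*1296 - 3*(-10) = 14*1296 + 30 = 18144 + 30 = 18174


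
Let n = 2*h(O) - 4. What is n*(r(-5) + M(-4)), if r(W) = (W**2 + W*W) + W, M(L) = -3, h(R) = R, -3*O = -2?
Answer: -112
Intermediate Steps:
O = 2/3 (O = -1/3*(-2) = 2/3 ≈ 0.66667)
n = -8/3 (n = 2*(2/3) - 4 = 4/3 - 4 = -8/3 ≈ -2.6667)
r(W) = W + 2*W**2 (r(W) = (W**2 + W**2) + W = 2*W**2 + W = W + 2*W**2)
n*(r(-5) + M(-4)) = -8*(-5*(1 + 2*(-5)) - 3)/3 = -8*(-5*(1 - 10) - 3)/3 = -8*(-5*(-9) - 3)/3 = -8*(45 - 3)/3 = -8/3*42 = -112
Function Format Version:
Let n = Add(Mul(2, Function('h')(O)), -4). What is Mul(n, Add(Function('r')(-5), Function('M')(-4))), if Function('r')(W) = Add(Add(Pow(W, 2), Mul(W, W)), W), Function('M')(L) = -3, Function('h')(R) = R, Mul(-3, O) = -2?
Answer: -112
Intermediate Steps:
O = Rational(2, 3) (O = Mul(Rational(-1, 3), -2) = Rational(2, 3) ≈ 0.66667)
n = Rational(-8, 3) (n = Add(Mul(2, Rational(2, 3)), -4) = Add(Rational(4, 3), -4) = Rational(-8, 3) ≈ -2.6667)
Function('r')(W) = Add(W, Mul(2, Pow(W, 2))) (Function('r')(W) = Add(Add(Pow(W, 2), Pow(W, 2)), W) = Add(Mul(2, Pow(W, 2)), W) = Add(W, Mul(2, Pow(W, 2))))
Mul(n, Add(Function('r')(-5), Function('M')(-4))) = Mul(Rational(-8, 3), Add(Mul(-5, Add(1, Mul(2, -5))), -3)) = Mul(Rational(-8, 3), Add(Mul(-5, Add(1, -10)), -3)) = Mul(Rational(-8, 3), Add(Mul(-5, -9), -3)) = Mul(Rational(-8, 3), Add(45, -3)) = Mul(Rational(-8, 3), 42) = -112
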